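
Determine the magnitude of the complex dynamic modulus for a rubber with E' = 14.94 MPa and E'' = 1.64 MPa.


|E*| = sqrt(E'^2 + E''^2)
= sqrt(14.94^2 + 1.64^2)
= sqrt(223.2036 + 2.6896)
= 15.03 MPa

15.03 MPa


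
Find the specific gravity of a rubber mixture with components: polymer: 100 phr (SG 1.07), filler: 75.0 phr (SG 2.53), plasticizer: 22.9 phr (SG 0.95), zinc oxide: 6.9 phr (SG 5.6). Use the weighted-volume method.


Sum of weights = 204.8
Volume contributions:
  polymer: 100/1.07 = 93.4579
  filler: 75.0/2.53 = 29.6443
  plasticizer: 22.9/0.95 = 24.1053
  zinc oxide: 6.9/5.6 = 1.2321
Sum of volumes = 148.4396
SG = 204.8 / 148.4396 = 1.38

SG = 1.38


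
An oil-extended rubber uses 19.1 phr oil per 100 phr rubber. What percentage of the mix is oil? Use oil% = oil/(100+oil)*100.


Oil % = oil / (100 + oil) * 100
= 19.1 / (100 + 19.1) * 100
= 19.1 / 119.1 * 100
= 16.04%

16.04%


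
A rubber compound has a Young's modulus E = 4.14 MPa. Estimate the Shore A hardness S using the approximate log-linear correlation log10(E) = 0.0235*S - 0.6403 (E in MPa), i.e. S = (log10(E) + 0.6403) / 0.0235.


log10(E) = 0.0235*S - 0.6403  =>  S = (log10(E) + 0.6403) / 0.0235
log10(4.14) = 0.617000
S = (0.617000 + 0.6403) / 0.0235 = 1.257300 / 0.0235
S = 53.5

Shore A = 53.5


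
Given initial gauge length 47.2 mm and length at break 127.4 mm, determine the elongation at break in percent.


Elongation = (Lf - L0) / L0 * 100
= (127.4 - 47.2) / 47.2 * 100
= 80.2 / 47.2 * 100
= 169.9%

169.9%


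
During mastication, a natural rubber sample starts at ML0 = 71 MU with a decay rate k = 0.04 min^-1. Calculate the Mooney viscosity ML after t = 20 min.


ML = ML0 * exp(-k * t)
ML = 71 * exp(-0.04 * 20)
ML = 71 * 0.4493
ML = 31.9 MU

31.9 MU


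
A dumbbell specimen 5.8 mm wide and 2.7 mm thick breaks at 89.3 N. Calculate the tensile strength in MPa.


Area = width * thickness = 5.8 * 2.7 = 15.66 mm^2
TS = force / area = 89.3 / 15.66 = 5.7 MPa

5.7 MPa


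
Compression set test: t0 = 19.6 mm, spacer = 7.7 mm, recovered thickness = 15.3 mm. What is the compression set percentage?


CS = (t0 - recovered) / (t0 - ts) * 100
= (19.6 - 15.3) / (19.6 - 7.7) * 100
= 4.3 / 11.9 * 100
= 36.1%

36.1%


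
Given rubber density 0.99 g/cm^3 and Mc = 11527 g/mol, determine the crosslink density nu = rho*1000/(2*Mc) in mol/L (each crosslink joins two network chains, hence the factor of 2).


nu = rho * 1000 / (2 * Mc)
nu = 0.99 * 1000 / (2 * 11527)
nu = 990.0 / 23054
nu = 0.0429 mol/L

0.0429 mol/L


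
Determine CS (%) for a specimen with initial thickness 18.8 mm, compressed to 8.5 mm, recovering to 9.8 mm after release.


CS = (t0 - recovered) / (t0 - ts) * 100
= (18.8 - 9.8) / (18.8 - 8.5) * 100
= 9.0 / 10.3 * 100
= 87.4%

87.4%


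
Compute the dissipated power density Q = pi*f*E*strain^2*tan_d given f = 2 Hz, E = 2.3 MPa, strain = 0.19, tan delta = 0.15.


Q = pi * f * E * strain^2 * tan_d
= pi * 2 * 2.3 * 0.19^2 * 0.15
= pi * 2 * 2.3 * 0.0361 * 0.15
= 0.0783

Q = 0.0783


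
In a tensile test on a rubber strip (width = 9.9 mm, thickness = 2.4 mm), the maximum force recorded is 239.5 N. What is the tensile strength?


Area = width * thickness = 9.9 * 2.4 = 23.76 mm^2
TS = force / area = 239.5 / 23.76 = 10.08 MPa

10.08 MPa


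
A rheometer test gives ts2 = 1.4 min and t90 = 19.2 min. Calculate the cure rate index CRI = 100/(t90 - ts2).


CRI = 100 / (t90 - ts2)
= 100 / (19.2 - 1.4)
= 100 / 17.8
= 5.62 min^-1

5.62 min^-1


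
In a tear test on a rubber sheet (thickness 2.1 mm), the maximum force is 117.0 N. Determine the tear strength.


Tear strength = force / thickness
= 117.0 / 2.1
= 55.71 N/mm

55.71 N/mm


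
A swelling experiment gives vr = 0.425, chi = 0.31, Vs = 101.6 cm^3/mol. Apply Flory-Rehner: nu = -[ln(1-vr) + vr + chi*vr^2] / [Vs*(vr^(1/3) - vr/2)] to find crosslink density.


ln(1 - vr) = ln(1 - 0.425) = -0.5534
Numerator = -((-0.5534) + 0.425 + 0.31 * 0.425^2) = 0.0724
Denominator = 101.6 * (0.425^(1/3) - 0.425/2) = 54.7977
nu = 0.0724 / 54.7977 = 0.0013 mol/cm^3

0.0013 mol/cm^3


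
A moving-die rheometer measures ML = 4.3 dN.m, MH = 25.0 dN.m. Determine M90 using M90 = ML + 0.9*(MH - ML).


M90 = ML + 0.9 * (MH - ML)
M90 = 4.3 + 0.9 * (25.0 - 4.3)
M90 = 4.3 + 0.9 * 20.7
M90 = 22.93 dN.m

22.93 dN.m


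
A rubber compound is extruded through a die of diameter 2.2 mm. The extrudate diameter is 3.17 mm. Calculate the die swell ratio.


Die swell ratio = D_extrudate / D_die
= 3.17 / 2.2
= 1.441

Die swell = 1.441


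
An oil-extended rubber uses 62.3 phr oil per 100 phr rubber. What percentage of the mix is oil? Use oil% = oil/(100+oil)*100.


Oil % = oil / (100 + oil) * 100
= 62.3 / (100 + 62.3) * 100
= 62.3 / 162.3 * 100
= 38.39%

38.39%


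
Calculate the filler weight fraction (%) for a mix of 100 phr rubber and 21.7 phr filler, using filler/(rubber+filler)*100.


Filler % = filler / (rubber + filler) * 100
= 21.7 / (100 + 21.7) * 100
= 21.7 / 121.7 * 100
= 17.83%

17.83%


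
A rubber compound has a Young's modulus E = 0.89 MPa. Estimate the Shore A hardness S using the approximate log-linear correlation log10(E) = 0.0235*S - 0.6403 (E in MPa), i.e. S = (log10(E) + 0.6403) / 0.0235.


log10(E) = 0.0235*S - 0.6403  =>  S = (log10(E) + 0.6403) / 0.0235
log10(0.89) = -0.050610
S = (-0.050610 + 0.6403) / 0.0235 = 0.589690 / 0.0235
S = 25.1

Shore A = 25.1


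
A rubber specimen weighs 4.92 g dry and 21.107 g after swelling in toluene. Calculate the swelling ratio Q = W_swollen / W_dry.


Q = W_swollen / W_dry
Q = 21.107 / 4.92
Q = 4.29

Q = 4.29


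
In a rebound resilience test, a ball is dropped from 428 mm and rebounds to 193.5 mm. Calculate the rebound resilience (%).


Resilience = h_rebound / h_drop * 100
= 193.5 / 428 * 100
= 45.2%

45.2%


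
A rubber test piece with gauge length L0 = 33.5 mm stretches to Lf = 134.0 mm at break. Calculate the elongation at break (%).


Elongation = (Lf - L0) / L0 * 100
= (134.0 - 33.5) / 33.5 * 100
= 100.5 / 33.5 * 100
= 300.0%

300.0%


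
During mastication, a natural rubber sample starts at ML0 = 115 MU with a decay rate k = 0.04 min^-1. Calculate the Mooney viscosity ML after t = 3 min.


ML = ML0 * exp(-k * t)
ML = 115 * exp(-0.04 * 3)
ML = 115 * 0.8869
ML = 102.0 MU

102.0 MU


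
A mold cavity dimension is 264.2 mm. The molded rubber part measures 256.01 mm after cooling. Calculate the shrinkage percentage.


Shrinkage = (mold - part) / mold * 100
= (264.2 - 256.01) / 264.2 * 100
= 8.19 / 264.2 * 100
= 3.1%

3.1%


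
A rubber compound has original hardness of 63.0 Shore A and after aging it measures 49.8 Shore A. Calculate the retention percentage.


Retention = aged / original * 100
= 49.8 / 63.0 * 100
= 79.0%

79.0%


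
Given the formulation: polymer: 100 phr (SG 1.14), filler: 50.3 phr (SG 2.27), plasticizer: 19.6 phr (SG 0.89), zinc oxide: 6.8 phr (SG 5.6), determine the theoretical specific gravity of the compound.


Sum of weights = 176.7
Volume contributions:
  polymer: 100/1.14 = 87.7193
  filler: 50.3/2.27 = 22.1586
  plasticizer: 19.6/0.89 = 22.0225
  zinc oxide: 6.8/5.6 = 1.2143
Sum of volumes = 133.1146
SG = 176.7 / 133.1146 = 1.327

SG = 1.327


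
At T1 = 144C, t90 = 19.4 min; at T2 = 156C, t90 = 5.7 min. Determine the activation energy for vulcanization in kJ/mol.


T1 = 417.15 K, T2 = 429.15 K
1/T1 - 1/T2 = 6.7032e-05
ln(t1/t2) = ln(19.4/5.7) = 1.2248
Ea = 8.314 * 1.2248 / 6.7032e-05 = 151913.9863 J/mol
Ea = 151.91 kJ/mol

151.91 kJ/mol


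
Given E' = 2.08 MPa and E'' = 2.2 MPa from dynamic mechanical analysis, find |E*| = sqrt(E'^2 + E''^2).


|E*| = sqrt(E'^2 + E''^2)
= sqrt(2.08^2 + 2.2^2)
= sqrt(4.3264 + 4.8400)
= 3.028 MPa

3.028 MPa


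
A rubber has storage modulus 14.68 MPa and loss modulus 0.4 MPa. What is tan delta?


tan delta = E'' / E'
= 0.4 / 14.68
= 0.0272

tan delta = 0.0272


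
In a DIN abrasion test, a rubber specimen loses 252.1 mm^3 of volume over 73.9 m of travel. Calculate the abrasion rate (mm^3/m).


Rate = volume_loss / distance
= 252.1 / 73.9
= 3.411 mm^3/m

3.411 mm^3/m


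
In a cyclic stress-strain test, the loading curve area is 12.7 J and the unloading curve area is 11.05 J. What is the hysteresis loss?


Hysteresis loss = loading - unloading
= 12.7 - 11.05
= 1.65 J

1.65 J


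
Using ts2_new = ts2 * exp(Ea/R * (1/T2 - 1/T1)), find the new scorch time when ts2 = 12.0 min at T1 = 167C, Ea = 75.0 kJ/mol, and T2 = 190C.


Convert temperatures: T1 = 167 + 273.15 = 440.15 K, T2 = 190 + 273.15 = 463.15 K
ts2_new = 12.0 * exp(75000 / 8.314 * (1/463.15 - 1/440.15))
1/T2 - 1/T1 = -1.1283e-04
ts2_new = 4.34 min

4.34 min


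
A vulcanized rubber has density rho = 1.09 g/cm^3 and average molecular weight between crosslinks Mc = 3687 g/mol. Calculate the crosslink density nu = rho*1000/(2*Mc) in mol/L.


nu = rho * 1000 / (2 * Mc)
nu = 1.09 * 1000 / (2 * 3687)
nu = 1090.0 / 7374
nu = 0.1478 mol/L

0.1478 mol/L


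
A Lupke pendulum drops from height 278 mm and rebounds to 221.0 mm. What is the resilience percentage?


Resilience = h_rebound / h_drop * 100
= 221.0 / 278 * 100
= 79.5%

79.5%


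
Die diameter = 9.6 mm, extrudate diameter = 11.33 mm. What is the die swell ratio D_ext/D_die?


Die swell ratio = D_extrudate / D_die
= 11.33 / 9.6
= 1.18

Die swell = 1.18


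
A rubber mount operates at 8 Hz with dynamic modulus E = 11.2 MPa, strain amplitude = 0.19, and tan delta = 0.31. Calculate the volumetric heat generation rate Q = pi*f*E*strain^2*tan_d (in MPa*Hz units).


Q = pi * f * E * strain^2 * tan_d
= pi * 8 * 11.2 * 0.19^2 * 0.31
= pi * 8 * 11.2 * 0.0361 * 0.31
= 3.1501

Q = 3.1501


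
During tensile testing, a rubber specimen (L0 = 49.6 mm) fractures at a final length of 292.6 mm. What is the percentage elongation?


Elongation = (Lf - L0) / L0 * 100
= (292.6 - 49.6) / 49.6 * 100
= 243.0 / 49.6 * 100
= 489.9%

489.9%


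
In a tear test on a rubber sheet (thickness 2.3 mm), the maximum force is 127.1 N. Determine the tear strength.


Tear strength = force / thickness
= 127.1 / 2.3
= 55.26 N/mm

55.26 N/mm


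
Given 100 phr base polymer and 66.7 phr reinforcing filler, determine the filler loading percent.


Filler % = filler / (rubber + filler) * 100
= 66.7 / (100 + 66.7) * 100
= 66.7 / 166.7 * 100
= 40.01%

40.01%


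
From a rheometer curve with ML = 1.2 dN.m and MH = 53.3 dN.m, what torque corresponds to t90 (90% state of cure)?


M90 = ML + 0.9 * (MH - ML)
M90 = 1.2 + 0.9 * (53.3 - 1.2)
M90 = 1.2 + 0.9 * 52.1
M90 = 48.09 dN.m

48.09 dN.m


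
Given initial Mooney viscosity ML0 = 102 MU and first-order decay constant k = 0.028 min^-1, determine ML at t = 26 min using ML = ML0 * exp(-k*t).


ML = ML0 * exp(-k * t)
ML = 102 * exp(-0.028 * 26)
ML = 102 * 0.4829
ML = 49.25 MU

49.25 MU


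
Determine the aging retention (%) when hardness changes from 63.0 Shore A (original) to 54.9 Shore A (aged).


Retention = aged / original * 100
= 54.9 / 63.0 * 100
= 87.1%

87.1%


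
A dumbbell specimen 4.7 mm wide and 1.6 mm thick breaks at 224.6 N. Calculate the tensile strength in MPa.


Area = width * thickness = 4.7 * 1.6 = 7.52 mm^2
TS = force / area = 224.6 / 7.52 = 29.87 MPa

29.87 MPa


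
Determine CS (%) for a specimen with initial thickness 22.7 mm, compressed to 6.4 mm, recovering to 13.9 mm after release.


CS = (t0 - recovered) / (t0 - ts) * 100
= (22.7 - 13.9) / (22.7 - 6.4) * 100
= 8.8 / 16.3 * 100
= 54.0%

54.0%


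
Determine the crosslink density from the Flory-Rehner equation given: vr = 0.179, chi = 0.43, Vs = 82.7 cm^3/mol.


ln(1 - vr) = ln(1 - 0.179) = -0.1972
Numerator = -((-0.1972) + 0.179 + 0.43 * 0.179^2) = 0.0045
Denominator = 82.7 * (0.179^(1/3) - 0.179/2) = 39.2059
nu = 0.0045 / 39.2059 = 1.1362e-04 mol/cm^3

1.1362e-04 mol/cm^3


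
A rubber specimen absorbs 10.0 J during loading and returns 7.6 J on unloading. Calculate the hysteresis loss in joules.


Hysteresis loss = loading - unloading
= 10.0 - 7.6
= 2.4 J

2.4 J


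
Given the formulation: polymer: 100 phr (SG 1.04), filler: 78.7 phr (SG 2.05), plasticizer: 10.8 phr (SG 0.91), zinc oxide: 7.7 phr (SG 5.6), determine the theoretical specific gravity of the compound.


Sum of weights = 197.2
Volume contributions:
  polymer: 100/1.04 = 96.1538
  filler: 78.7/2.05 = 38.3902
  plasticizer: 10.8/0.91 = 11.8681
  zinc oxide: 7.7/5.6 = 1.3750
Sum of volumes = 147.7872
SG = 197.2 / 147.7872 = 1.334

SG = 1.334


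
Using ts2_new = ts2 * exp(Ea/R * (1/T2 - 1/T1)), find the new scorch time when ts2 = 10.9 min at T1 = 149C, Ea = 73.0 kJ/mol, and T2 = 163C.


Convert temperatures: T1 = 149 + 273.15 = 422.15 K, T2 = 163 + 273.15 = 436.15 K
ts2_new = 10.9 * exp(73000 / 8.314 * (1/436.15 - 1/422.15))
1/T2 - 1/T1 = -7.6037e-05
ts2_new = 5.59 min

5.59 min


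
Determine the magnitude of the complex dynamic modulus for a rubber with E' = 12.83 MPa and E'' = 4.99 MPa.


|E*| = sqrt(E'^2 + E''^2)
= sqrt(12.83^2 + 4.99^2)
= sqrt(164.6089 + 24.9001)
= 13.766 MPa

13.766 MPa


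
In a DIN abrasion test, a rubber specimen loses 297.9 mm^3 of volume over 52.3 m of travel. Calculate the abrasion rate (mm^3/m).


Rate = volume_loss / distance
= 297.9 / 52.3
= 5.696 mm^3/m

5.696 mm^3/m


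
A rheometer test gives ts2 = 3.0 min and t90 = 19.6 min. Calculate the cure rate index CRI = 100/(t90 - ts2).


CRI = 100 / (t90 - ts2)
= 100 / (19.6 - 3.0)
= 100 / 16.6
= 6.02 min^-1

6.02 min^-1


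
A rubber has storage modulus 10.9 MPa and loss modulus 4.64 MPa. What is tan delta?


tan delta = E'' / E'
= 4.64 / 10.9
= 0.4257

tan delta = 0.4257


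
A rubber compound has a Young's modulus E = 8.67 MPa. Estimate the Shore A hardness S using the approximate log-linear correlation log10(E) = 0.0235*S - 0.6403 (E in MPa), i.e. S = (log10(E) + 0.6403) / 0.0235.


log10(E) = 0.0235*S - 0.6403  =>  S = (log10(E) + 0.6403) / 0.0235
log10(8.67) = 0.938019
S = (0.938019 + 0.6403) / 0.0235 = 1.578319 / 0.0235
S = 67.2

Shore A = 67.2


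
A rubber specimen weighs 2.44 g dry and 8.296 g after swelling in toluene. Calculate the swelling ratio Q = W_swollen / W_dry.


Q = W_swollen / W_dry
Q = 8.296 / 2.44
Q = 3.4

Q = 3.4


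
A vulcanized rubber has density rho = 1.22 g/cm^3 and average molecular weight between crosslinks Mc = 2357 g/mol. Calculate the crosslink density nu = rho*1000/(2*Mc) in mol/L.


nu = rho * 1000 / (2 * Mc)
nu = 1.22 * 1000 / (2 * 2357)
nu = 1220.0 / 4714
nu = 0.2588 mol/L

0.2588 mol/L


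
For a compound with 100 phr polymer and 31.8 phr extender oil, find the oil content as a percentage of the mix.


Oil % = oil / (100 + oil) * 100
= 31.8 / (100 + 31.8) * 100
= 31.8 / 131.8 * 100
= 24.13%

24.13%


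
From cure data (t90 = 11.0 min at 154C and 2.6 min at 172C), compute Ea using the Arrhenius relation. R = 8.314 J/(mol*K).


T1 = 427.15 K, T2 = 445.15 K
1/T1 - 1/T2 = 9.4664e-05
ln(t1/t2) = ln(11.0/2.6) = 1.4424
Ea = 8.314 * 1.4424 / 9.4664e-05 = 126679.1521 J/mol
Ea = 126.68 kJ/mol

126.68 kJ/mol


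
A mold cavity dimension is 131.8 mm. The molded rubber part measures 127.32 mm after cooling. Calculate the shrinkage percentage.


Shrinkage = (mold - part) / mold * 100
= (131.8 - 127.32) / 131.8 * 100
= 4.48 / 131.8 * 100
= 3.4%

3.4%


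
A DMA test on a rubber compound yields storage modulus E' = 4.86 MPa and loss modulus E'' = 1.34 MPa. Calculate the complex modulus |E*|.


|E*| = sqrt(E'^2 + E''^2)
= sqrt(4.86^2 + 1.34^2)
= sqrt(23.6196 + 1.7956)
= 5.041 MPa

5.041 MPa


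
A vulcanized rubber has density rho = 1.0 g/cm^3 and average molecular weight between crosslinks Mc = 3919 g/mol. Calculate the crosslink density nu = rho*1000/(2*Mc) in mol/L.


nu = rho * 1000 / (2 * Mc)
nu = 1.0 * 1000 / (2 * 3919)
nu = 1000.0 / 7838
nu = 0.1276 mol/L

0.1276 mol/L


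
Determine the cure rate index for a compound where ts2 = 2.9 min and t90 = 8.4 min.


CRI = 100 / (t90 - ts2)
= 100 / (8.4 - 2.9)
= 100 / 5.5
= 18.18 min^-1

18.18 min^-1


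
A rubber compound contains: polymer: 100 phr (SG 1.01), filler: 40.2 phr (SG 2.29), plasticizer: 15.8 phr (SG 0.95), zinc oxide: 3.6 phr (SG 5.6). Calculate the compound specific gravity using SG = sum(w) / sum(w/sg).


Sum of weights = 159.6
Volume contributions:
  polymer: 100/1.01 = 99.0099
  filler: 40.2/2.29 = 17.5546
  plasticizer: 15.8/0.95 = 16.6316
  zinc oxide: 3.6/5.6 = 0.6429
Sum of volumes = 133.8389
SG = 159.6 / 133.8389 = 1.192

SG = 1.192


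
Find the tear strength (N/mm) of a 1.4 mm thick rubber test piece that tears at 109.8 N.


Tear strength = force / thickness
= 109.8 / 1.4
= 78.43 N/mm

78.43 N/mm


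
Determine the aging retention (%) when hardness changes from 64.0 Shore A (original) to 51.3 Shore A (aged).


Retention = aged / original * 100
= 51.3 / 64.0 * 100
= 80.2%

80.2%


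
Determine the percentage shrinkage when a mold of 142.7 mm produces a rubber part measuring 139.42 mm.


Shrinkage = (mold - part) / mold * 100
= (142.7 - 139.42) / 142.7 * 100
= 3.28 / 142.7 * 100
= 2.3%

2.3%


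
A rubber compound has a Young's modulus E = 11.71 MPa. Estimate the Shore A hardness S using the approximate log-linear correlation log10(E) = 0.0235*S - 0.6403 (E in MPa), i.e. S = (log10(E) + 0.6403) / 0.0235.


log10(E) = 0.0235*S - 0.6403  =>  S = (log10(E) + 0.6403) / 0.0235
log10(11.71) = 1.068557
S = (1.068557 + 0.6403) / 0.0235 = 1.708857 / 0.0235
S = 72.7

Shore A = 72.7


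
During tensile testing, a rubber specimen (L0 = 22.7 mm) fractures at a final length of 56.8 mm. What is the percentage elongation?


Elongation = (Lf - L0) / L0 * 100
= (56.8 - 22.7) / 22.7 * 100
= 34.1 / 22.7 * 100
= 150.2%

150.2%


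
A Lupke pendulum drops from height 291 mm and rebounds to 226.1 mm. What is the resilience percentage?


Resilience = h_rebound / h_drop * 100
= 226.1 / 291 * 100
= 77.7%

77.7%


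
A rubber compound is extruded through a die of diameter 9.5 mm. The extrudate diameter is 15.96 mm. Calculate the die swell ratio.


Die swell ratio = D_extrudate / D_die
= 15.96 / 9.5
= 1.68

Die swell = 1.68


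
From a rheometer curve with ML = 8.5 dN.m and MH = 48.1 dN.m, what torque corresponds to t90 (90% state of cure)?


M90 = ML + 0.9 * (MH - ML)
M90 = 8.5 + 0.9 * (48.1 - 8.5)
M90 = 8.5 + 0.9 * 39.6
M90 = 44.14 dN.m

44.14 dN.m


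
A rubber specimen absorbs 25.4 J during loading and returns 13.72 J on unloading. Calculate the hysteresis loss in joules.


Hysteresis loss = loading - unloading
= 25.4 - 13.72
= 11.68 J

11.68 J


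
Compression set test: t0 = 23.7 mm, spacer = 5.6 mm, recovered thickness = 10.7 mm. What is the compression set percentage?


CS = (t0 - recovered) / (t0 - ts) * 100
= (23.7 - 10.7) / (23.7 - 5.6) * 100
= 13.0 / 18.1 * 100
= 71.8%

71.8%


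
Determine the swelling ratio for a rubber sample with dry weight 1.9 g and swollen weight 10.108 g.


Q = W_swollen / W_dry
Q = 10.108 / 1.9
Q = 5.32

Q = 5.32


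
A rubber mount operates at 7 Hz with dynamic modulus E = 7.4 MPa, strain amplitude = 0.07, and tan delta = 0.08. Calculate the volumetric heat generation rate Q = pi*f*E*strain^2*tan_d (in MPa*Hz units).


Q = pi * f * E * strain^2 * tan_d
= pi * 7 * 7.4 * 0.07^2 * 0.08
= pi * 7 * 7.4 * 0.0049 * 0.08
= 0.0638

Q = 0.0638


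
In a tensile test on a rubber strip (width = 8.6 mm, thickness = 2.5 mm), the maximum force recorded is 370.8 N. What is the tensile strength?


Area = width * thickness = 8.6 * 2.5 = 21.5 mm^2
TS = force / area = 370.8 / 21.5 = 17.25 MPa

17.25 MPa


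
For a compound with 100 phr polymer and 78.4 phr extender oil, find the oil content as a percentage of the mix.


Oil % = oil / (100 + oil) * 100
= 78.4 / (100 + 78.4) * 100
= 78.4 / 178.4 * 100
= 43.95%

43.95%


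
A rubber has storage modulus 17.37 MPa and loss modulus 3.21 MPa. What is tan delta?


tan delta = E'' / E'
= 3.21 / 17.37
= 0.1848

tan delta = 0.1848


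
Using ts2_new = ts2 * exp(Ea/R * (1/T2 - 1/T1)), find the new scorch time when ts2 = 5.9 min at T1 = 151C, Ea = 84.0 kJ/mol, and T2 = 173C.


Convert temperatures: T1 = 151 + 273.15 = 424.15 K, T2 = 173 + 273.15 = 446.15 K
ts2_new = 5.9 * exp(84000 / 8.314 * (1/446.15 - 1/424.15))
1/T2 - 1/T1 = -1.1626e-04
ts2_new = 1.82 min

1.82 min


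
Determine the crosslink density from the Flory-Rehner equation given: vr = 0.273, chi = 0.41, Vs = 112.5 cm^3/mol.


ln(1 - vr) = ln(1 - 0.273) = -0.3188
Numerator = -((-0.3188) + 0.273 + 0.41 * 0.273^2) = 0.0153
Denominator = 112.5 * (0.273^(1/3) - 0.273/2) = 57.6242
nu = 0.0153 / 57.6242 = 2.6503e-04 mol/cm^3

2.6503e-04 mol/cm^3


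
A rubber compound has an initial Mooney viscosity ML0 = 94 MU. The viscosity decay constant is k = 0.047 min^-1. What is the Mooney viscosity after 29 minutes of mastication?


ML = ML0 * exp(-k * t)
ML = 94 * exp(-0.047 * 29)
ML = 94 * 0.2559
ML = 24.05 MU

24.05 MU


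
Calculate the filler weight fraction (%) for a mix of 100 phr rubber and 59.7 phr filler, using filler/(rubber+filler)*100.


Filler % = filler / (rubber + filler) * 100
= 59.7 / (100 + 59.7) * 100
= 59.7 / 159.7 * 100
= 37.38%

37.38%


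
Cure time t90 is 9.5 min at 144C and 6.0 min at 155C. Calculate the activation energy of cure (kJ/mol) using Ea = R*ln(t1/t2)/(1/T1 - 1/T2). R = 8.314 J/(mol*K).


T1 = 417.15 K, T2 = 428.15 K
1/T1 - 1/T2 = 6.1589e-05
ln(t1/t2) = ln(9.5/6.0) = 0.4595
Ea = 8.314 * 0.4595 / 6.1589e-05 = 62032.8310 J/mol
Ea = 62.03 kJ/mol

62.03 kJ/mol


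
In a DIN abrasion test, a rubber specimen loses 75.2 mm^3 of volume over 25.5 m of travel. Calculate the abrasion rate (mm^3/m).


Rate = volume_loss / distance
= 75.2 / 25.5
= 2.949 mm^3/m

2.949 mm^3/m


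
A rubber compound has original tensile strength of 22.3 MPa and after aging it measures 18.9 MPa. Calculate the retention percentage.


Retention = aged / original * 100
= 18.9 / 22.3 * 100
= 84.8%

84.8%


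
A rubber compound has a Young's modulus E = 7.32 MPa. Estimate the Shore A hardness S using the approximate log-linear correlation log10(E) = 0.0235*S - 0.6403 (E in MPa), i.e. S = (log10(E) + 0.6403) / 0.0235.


log10(E) = 0.0235*S - 0.6403  =>  S = (log10(E) + 0.6403) / 0.0235
log10(7.32) = 0.864511
S = (0.864511 + 0.6403) / 0.0235 = 1.504811 / 0.0235
S = 64.0

Shore A = 64.0


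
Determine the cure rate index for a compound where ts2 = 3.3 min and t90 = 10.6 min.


CRI = 100 / (t90 - ts2)
= 100 / (10.6 - 3.3)
= 100 / 7.3
= 13.7 min^-1

13.7 min^-1


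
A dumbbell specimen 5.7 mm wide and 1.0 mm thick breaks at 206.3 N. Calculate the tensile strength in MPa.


Area = width * thickness = 5.7 * 1.0 = 5.7 mm^2
TS = force / area = 206.3 / 5.7 = 36.19 MPa

36.19 MPa


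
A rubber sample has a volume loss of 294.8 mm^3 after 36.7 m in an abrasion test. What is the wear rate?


Rate = volume_loss / distance
= 294.8 / 36.7
= 8.033 mm^3/m

8.033 mm^3/m


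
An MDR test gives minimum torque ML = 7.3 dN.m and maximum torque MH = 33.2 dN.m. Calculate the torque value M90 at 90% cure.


M90 = ML + 0.9 * (MH - ML)
M90 = 7.3 + 0.9 * (33.2 - 7.3)
M90 = 7.3 + 0.9 * 25.9
M90 = 30.61 dN.m

30.61 dN.m


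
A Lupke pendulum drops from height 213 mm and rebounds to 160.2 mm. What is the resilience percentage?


Resilience = h_rebound / h_drop * 100
= 160.2 / 213 * 100
= 75.2%

75.2%


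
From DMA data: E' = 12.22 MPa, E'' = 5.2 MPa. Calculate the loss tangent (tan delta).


tan delta = E'' / E'
= 5.2 / 12.22
= 0.4255

tan delta = 0.4255


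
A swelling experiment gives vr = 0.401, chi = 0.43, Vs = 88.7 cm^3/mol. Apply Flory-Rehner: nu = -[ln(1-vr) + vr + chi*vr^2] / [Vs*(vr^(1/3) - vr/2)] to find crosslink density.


ln(1 - vr) = ln(1 - 0.401) = -0.5125
Numerator = -((-0.5125) + 0.401 + 0.43 * 0.401^2) = 0.0423
Denominator = 88.7 * (0.401^(1/3) - 0.401/2) = 47.6248
nu = 0.0423 / 47.6248 = 8.8923e-04 mol/cm^3

8.8923e-04 mol/cm^3


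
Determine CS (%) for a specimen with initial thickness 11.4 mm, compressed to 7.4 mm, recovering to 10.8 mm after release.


CS = (t0 - recovered) / (t0 - ts) * 100
= (11.4 - 10.8) / (11.4 - 7.4) * 100
= 0.6 / 4.0 * 100
= 15.0%

15.0%


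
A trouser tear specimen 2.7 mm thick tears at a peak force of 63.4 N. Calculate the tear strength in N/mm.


Tear strength = force / thickness
= 63.4 / 2.7
= 23.48 N/mm

23.48 N/mm


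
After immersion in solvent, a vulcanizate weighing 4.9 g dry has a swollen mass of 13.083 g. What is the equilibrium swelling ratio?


Q = W_swollen / W_dry
Q = 13.083 / 4.9
Q = 2.67

Q = 2.67


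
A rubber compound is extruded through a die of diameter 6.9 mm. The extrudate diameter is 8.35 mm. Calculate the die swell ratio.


Die swell ratio = D_extrudate / D_die
= 8.35 / 6.9
= 1.21

Die swell = 1.21


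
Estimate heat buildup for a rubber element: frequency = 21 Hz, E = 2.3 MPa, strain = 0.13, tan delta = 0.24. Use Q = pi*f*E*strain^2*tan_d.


Q = pi * f * E * strain^2 * tan_d
= pi * 21 * 2.3 * 0.13^2 * 0.24
= pi * 21 * 2.3 * 0.0169 * 0.24
= 0.6155

Q = 0.6155


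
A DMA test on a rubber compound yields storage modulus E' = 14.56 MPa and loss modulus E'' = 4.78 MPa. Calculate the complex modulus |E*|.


|E*| = sqrt(E'^2 + E''^2)
= sqrt(14.56^2 + 4.78^2)
= sqrt(211.9936 + 22.8484)
= 15.325 MPa

15.325 MPa


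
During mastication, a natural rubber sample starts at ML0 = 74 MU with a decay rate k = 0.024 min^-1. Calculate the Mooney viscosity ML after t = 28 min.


ML = ML0 * exp(-k * t)
ML = 74 * exp(-0.024 * 28)
ML = 74 * 0.5107
ML = 37.79 MU

37.79 MU


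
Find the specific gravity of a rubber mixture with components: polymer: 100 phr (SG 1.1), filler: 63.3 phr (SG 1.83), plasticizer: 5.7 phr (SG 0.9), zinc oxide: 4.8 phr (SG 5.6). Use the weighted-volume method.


Sum of weights = 173.8
Volume contributions:
  polymer: 100/1.1 = 90.9091
  filler: 63.3/1.83 = 34.5902
  plasticizer: 5.7/0.9 = 6.3333
  zinc oxide: 4.8/5.6 = 0.8571
Sum of volumes = 132.6897
SG = 173.8 / 132.6897 = 1.31

SG = 1.31


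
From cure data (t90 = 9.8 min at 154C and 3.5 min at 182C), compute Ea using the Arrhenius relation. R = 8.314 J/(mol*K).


T1 = 427.15 K, T2 = 455.15 K
1/T1 - 1/T2 = 1.4402e-04
ln(t1/t2) = ln(9.8/3.5) = 1.0296
Ea = 8.314 * 1.0296 / 1.4402e-04 = 59437.9293 J/mol
Ea = 59.44 kJ/mol

59.44 kJ/mol


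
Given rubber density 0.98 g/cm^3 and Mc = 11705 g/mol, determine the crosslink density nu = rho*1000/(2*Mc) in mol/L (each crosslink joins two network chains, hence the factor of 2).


nu = rho * 1000 / (2 * Mc)
nu = 0.98 * 1000 / (2 * 11705)
nu = 980.0 / 23410
nu = 0.0419 mol/L

0.0419 mol/L


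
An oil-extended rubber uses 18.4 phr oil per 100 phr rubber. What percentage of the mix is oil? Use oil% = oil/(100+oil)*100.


Oil % = oil / (100 + oil) * 100
= 18.4 / (100 + 18.4) * 100
= 18.4 / 118.4 * 100
= 15.54%

15.54%


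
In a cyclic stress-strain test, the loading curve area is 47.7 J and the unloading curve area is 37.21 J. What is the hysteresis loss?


Hysteresis loss = loading - unloading
= 47.7 - 37.21
= 10.49 J

10.49 J


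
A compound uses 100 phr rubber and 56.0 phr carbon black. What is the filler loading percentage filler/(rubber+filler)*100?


Filler % = filler / (rubber + filler) * 100
= 56.0 / (100 + 56.0) * 100
= 56.0 / 156.0 * 100
= 35.9%

35.9%


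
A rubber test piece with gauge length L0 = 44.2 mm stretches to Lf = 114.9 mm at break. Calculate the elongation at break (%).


Elongation = (Lf - L0) / L0 * 100
= (114.9 - 44.2) / 44.2 * 100
= 70.7 / 44.2 * 100
= 160.0%

160.0%


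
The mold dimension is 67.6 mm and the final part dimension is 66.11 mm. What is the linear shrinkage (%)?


Shrinkage = (mold - part) / mold * 100
= (67.6 - 66.11) / 67.6 * 100
= 1.49 / 67.6 * 100
= 2.2%

2.2%


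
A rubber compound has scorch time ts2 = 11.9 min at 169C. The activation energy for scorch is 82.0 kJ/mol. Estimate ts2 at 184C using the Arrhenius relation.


Convert temperatures: T1 = 169 + 273.15 = 442.15 K, T2 = 184 + 273.15 = 457.15 K
ts2_new = 11.9 * exp(82000 / 8.314 * (1/457.15 - 1/442.15))
1/T2 - 1/T1 = -7.4210e-05
ts2_new = 5.72 min

5.72 min


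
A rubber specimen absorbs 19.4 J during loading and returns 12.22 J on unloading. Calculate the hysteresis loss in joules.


Hysteresis loss = loading - unloading
= 19.4 - 12.22
= 7.18 J

7.18 J


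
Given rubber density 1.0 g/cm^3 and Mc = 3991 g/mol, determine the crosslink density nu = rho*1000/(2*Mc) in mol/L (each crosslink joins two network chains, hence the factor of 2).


nu = rho * 1000 / (2 * Mc)
nu = 1.0 * 1000 / (2 * 3991)
nu = 1000.0 / 7982
nu = 0.1253 mol/L

0.1253 mol/L


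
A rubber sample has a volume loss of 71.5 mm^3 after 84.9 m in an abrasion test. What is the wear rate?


Rate = volume_loss / distance
= 71.5 / 84.9
= 0.842 mm^3/m

0.842 mm^3/m


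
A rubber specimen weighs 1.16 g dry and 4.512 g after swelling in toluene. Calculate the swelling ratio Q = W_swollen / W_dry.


Q = W_swollen / W_dry
Q = 4.512 / 1.16
Q = 3.89

Q = 3.89


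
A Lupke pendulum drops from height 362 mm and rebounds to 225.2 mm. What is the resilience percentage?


Resilience = h_rebound / h_drop * 100
= 225.2 / 362 * 100
= 62.2%

62.2%


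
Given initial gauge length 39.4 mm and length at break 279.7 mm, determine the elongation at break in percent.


Elongation = (Lf - L0) / L0 * 100
= (279.7 - 39.4) / 39.4 * 100
= 240.3 / 39.4 * 100
= 609.9%

609.9%


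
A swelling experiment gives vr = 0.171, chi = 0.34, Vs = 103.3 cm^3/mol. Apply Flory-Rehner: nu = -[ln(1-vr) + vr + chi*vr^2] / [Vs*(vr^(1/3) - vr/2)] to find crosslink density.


ln(1 - vr) = ln(1 - 0.171) = -0.1875
Numerator = -((-0.1875) + 0.171 + 0.34 * 0.171^2) = 0.0066
Denominator = 103.3 * (0.171^(1/3) - 0.171/2) = 48.5045
nu = 0.0066 / 48.5045 = 1.3593e-04 mol/cm^3

1.3593e-04 mol/cm^3


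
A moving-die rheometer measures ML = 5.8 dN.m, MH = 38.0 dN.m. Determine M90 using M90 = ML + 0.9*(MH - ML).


M90 = ML + 0.9 * (MH - ML)
M90 = 5.8 + 0.9 * (38.0 - 5.8)
M90 = 5.8 + 0.9 * 32.2
M90 = 34.78 dN.m

34.78 dN.m


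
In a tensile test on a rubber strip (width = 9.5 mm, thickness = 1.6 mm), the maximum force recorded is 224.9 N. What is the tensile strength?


Area = width * thickness = 9.5 * 1.6 = 15.2 mm^2
TS = force / area = 224.9 / 15.2 = 14.8 MPa

14.8 MPa


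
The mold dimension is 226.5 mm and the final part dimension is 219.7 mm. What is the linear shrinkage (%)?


Shrinkage = (mold - part) / mold * 100
= (226.5 - 219.7) / 226.5 * 100
= 6.8 / 226.5 * 100
= 3.0%

3.0%


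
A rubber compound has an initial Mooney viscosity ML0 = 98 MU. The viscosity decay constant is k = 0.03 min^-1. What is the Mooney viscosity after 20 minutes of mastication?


ML = ML0 * exp(-k * t)
ML = 98 * exp(-0.03 * 20)
ML = 98 * 0.5488
ML = 53.78 MU

53.78 MU


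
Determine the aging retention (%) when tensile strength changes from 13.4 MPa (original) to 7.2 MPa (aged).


Retention = aged / original * 100
= 7.2 / 13.4 * 100
= 53.7%

53.7%


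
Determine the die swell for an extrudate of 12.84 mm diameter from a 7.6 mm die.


Die swell ratio = D_extrudate / D_die
= 12.84 / 7.6
= 1.689

Die swell = 1.689


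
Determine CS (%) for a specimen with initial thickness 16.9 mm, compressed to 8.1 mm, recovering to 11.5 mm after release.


CS = (t0 - recovered) / (t0 - ts) * 100
= (16.9 - 11.5) / (16.9 - 8.1) * 100
= 5.4 / 8.8 * 100
= 61.4%

61.4%


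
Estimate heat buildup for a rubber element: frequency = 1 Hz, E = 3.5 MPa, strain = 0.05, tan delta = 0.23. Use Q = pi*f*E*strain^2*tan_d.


Q = pi * f * E * strain^2 * tan_d
= pi * 1 * 3.5 * 0.05^2 * 0.23
= pi * 1 * 3.5 * 0.0025 * 0.23
= 0.0063

Q = 0.0063


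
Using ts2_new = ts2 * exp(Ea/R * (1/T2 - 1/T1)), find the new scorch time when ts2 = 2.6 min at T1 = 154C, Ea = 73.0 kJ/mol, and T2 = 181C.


Convert temperatures: T1 = 154 + 273.15 = 427.15 K, T2 = 181 + 273.15 = 454.15 K
ts2_new = 2.6 * exp(73000 / 8.314 * (1/454.15 - 1/427.15))
1/T2 - 1/T1 = -1.3918e-04
ts2_new = 0.77 min

0.77 min


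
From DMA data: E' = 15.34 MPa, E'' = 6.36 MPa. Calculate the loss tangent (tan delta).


tan delta = E'' / E'
= 6.36 / 15.34
= 0.4146

tan delta = 0.4146


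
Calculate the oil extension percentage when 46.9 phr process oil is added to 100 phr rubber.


Oil % = oil / (100 + oil) * 100
= 46.9 / (100 + 46.9) * 100
= 46.9 / 146.9 * 100
= 31.93%

31.93%


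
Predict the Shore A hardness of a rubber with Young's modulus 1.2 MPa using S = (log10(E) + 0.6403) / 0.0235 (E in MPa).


log10(E) = 0.0235*S - 0.6403  =>  S = (log10(E) + 0.6403) / 0.0235
log10(1.2) = 0.079181
S = (0.079181 + 0.6403) / 0.0235 = 0.719481 / 0.0235
S = 30.6

Shore A = 30.6


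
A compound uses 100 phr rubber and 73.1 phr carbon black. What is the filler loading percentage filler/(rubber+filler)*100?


Filler % = filler / (rubber + filler) * 100
= 73.1 / (100 + 73.1) * 100
= 73.1 / 173.1 * 100
= 42.23%

42.23%


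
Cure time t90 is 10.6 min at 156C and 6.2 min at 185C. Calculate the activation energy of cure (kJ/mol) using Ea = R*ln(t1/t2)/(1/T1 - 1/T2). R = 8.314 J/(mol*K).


T1 = 429.15 K, T2 = 458.15 K
1/T1 - 1/T2 = 1.4750e-04
ln(t1/t2) = ln(10.6/6.2) = 0.5363
Ea = 8.314 * 0.5363 / 1.4750e-04 = 30230.1596 J/mol
Ea = 30.23 kJ/mol

30.23 kJ/mol


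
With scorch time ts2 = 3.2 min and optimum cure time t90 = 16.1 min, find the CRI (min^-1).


CRI = 100 / (t90 - ts2)
= 100 / (16.1 - 3.2)
= 100 / 12.9
= 7.75 min^-1

7.75 min^-1


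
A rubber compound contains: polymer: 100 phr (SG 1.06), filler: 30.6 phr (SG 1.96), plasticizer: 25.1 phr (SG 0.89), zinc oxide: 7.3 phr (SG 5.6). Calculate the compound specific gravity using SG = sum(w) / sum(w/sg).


Sum of weights = 163.0
Volume contributions:
  polymer: 100/1.06 = 94.3396
  filler: 30.6/1.96 = 15.6122
  plasticizer: 25.1/0.89 = 28.2022
  zinc oxide: 7.3/5.6 = 1.3036
Sum of volumes = 139.4577
SG = 163.0 / 139.4577 = 1.169

SG = 1.169


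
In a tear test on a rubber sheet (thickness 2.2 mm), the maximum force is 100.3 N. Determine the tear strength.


Tear strength = force / thickness
= 100.3 / 2.2
= 45.59 N/mm

45.59 N/mm


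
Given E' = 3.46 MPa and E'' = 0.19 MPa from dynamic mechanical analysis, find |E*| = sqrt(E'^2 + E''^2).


|E*| = sqrt(E'^2 + E''^2)
= sqrt(3.46^2 + 0.19^2)
= sqrt(11.9716 + 0.0361)
= 3.465 MPa

3.465 MPa


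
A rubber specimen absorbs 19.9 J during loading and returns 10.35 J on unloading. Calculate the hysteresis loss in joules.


Hysteresis loss = loading - unloading
= 19.9 - 10.35
= 9.55 J

9.55 J


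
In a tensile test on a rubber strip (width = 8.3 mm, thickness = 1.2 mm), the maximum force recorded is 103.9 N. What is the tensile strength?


Area = width * thickness = 8.3 * 1.2 = 9.96 mm^2
TS = force / area = 103.9 / 9.96 = 10.43 MPa

10.43 MPa


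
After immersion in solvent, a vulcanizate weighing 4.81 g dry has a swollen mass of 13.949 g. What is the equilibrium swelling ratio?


Q = W_swollen / W_dry
Q = 13.949 / 4.81
Q = 2.9

Q = 2.9


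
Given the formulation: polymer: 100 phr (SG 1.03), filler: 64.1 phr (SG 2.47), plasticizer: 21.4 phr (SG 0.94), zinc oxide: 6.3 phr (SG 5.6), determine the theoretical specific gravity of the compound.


Sum of weights = 191.8
Volume contributions:
  polymer: 100/1.03 = 97.0874
  filler: 64.1/2.47 = 25.9514
  plasticizer: 21.4/0.94 = 22.7660
  zinc oxide: 6.3/5.6 = 1.1250
Sum of volumes = 146.9298
SG = 191.8 / 146.9298 = 1.305

SG = 1.305


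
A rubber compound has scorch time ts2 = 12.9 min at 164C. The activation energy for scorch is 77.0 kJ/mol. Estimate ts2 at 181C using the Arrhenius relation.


Convert temperatures: T1 = 164 + 273.15 = 437.15 K, T2 = 181 + 273.15 = 454.15 K
ts2_new = 12.9 * exp(77000 / 8.314 * (1/454.15 - 1/437.15))
1/T2 - 1/T1 = -8.5629e-05
ts2_new = 5.84 min

5.84 min


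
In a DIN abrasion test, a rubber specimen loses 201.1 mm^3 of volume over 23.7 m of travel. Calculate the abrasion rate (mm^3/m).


Rate = volume_loss / distance
= 201.1 / 23.7
= 8.485 mm^3/m

8.485 mm^3/m


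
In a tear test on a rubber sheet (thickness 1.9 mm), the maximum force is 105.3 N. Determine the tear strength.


Tear strength = force / thickness
= 105.3 / 1.9
= 55.42 N/mm

55.42 N/mm


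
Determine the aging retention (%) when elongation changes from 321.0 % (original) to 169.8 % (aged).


Retention = aged / original * 100
= 169.8 / 321.0 * 100
= 52.9%

52.9%


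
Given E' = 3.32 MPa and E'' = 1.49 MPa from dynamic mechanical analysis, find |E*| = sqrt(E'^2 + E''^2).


|E*| = sqrt(E'^2 + E''^2)
= sqrt(3.32^2 + 1.49^2)
= sqrt(11.0224 + 2.2201)
= 3.639 MPa

3.639 MPa


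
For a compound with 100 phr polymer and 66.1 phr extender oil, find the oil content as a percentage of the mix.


Oil % = oil / (100 + oil) * 100
= 66.1 / (100 + 66.1) * 100
= 66.1 / 166.1 * 100
= 39.8%

39.8%


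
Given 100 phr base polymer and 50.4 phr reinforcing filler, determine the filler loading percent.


Filler % = filler / (rubber + filler) * 100
= 50.4 / (100 + 50.4) * 100
= 50.4 / 150.4 * 100
= 33.51%

33.51%


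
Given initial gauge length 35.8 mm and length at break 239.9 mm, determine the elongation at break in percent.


Elongation = (Lf - L0) / L0 * 100
= (239.9 - 35.8) / 35.8 * 100
= 204.1 / 35.8 * 100
= 570.1%

570.1%


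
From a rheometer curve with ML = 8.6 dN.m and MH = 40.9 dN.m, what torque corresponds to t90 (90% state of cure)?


M90 = ML + 0.9 * (MH - ML)
M90 = 8.6 + 0.9 * (40.9 - 8.6)
M90 = 8.6 + 0.9 * 32.3
M90 = 37.67 dN.m

37.67 dN.m


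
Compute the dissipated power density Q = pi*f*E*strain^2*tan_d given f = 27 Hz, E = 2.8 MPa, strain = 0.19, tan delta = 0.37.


Q = pi * f * E * strain^2 * tan_d
= pi * 27 * 2.8 * 0.19^2 * 0.37
= pi * 27 * 2.8 * 0.0361 * 0.37
= 3.1723

Q = 3.1723


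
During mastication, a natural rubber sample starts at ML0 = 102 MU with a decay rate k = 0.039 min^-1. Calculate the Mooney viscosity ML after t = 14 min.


ML = ML0 * exp(-k * t)
ML = 102 * exp(-0.039 * 14)
ML = 102 * 0.5793
ML = 59.08 MU

59.08 MU


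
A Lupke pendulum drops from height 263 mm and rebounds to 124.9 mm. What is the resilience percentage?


Resilience = h_rebound / h_drop * 100
= 124.9 / 263 * 100
= 47.5%

47.5%


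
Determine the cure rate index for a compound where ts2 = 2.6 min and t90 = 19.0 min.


CRI = 100 / (t90 - ts2)
= 100 / (19.0 - 2.6)
= 100 / 16.4
= 6.1 min^-1

6.1 min^-1


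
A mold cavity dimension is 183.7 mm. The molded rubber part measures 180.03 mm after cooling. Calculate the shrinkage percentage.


Shrinkage = (mold - part) / mold * 100
= (183.7 - 180.03) / 183.7 * 100
= 3.67 / 183.7 * 100
= 2.0%

2.0%


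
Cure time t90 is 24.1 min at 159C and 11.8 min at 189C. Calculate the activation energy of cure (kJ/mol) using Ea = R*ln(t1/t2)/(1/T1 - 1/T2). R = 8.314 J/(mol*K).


T1 = 432.15 K, T2 = 462.15 K
1/T1 - 1/T2 = 1.5021e-04
ln(t1/t2) = ln(24.1/11.8) = 0.7141
Ea = 8.314 * 0.7141 / 1.5021e-04 = 39525.0801 J/mol
Ea = 39.53 kJ/mol

39.53 kJ/mol


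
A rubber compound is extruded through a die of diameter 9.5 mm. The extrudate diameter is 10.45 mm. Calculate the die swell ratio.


Die swell ratio = D_extrudate / D_die
= 10.45 / 9.5
= 1.1

Die swell = 1.1


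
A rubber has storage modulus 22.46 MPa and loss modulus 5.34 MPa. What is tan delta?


tan delta = E'' / E'
= 5.34 / 22.46
= 0.2378

tan delta = 0.2378


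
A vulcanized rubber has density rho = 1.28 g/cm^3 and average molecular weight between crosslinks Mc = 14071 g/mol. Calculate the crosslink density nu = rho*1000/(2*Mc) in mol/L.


nu = rho * 1000 / (2 * Mc)
nu = 1.28 * 1000 / (2 * 14071)
nu = 1280.0 / 28142
nu = 0.0455 mol/L

0.0455 mol/L
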